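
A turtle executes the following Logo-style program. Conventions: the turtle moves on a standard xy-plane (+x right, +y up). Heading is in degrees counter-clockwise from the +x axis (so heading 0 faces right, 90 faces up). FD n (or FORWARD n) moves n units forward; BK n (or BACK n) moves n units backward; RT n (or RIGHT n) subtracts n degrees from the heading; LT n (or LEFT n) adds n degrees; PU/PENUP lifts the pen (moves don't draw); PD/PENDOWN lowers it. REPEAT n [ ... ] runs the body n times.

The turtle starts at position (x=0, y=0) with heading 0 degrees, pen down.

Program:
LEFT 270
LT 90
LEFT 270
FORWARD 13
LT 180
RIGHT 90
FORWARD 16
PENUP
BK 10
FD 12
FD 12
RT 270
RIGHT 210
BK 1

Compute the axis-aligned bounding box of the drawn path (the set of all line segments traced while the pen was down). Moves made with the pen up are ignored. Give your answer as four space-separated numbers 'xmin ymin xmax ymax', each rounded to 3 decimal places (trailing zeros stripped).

Answer: 0 -13 16 0

Derivation:
Executing turtle program step by step:
Start: pos=(0,0), heading=0, pen down
LT 270: heading 0 -> 270
LT 90: heading 270 -> 0
LT 270: heading 0 -> 270
FD 13: (0,0) -> (0,-13) [heading=270, draw]
LT 180: heading 270 -> 90
RT 90: heading 90 -> 0
FD 16: (0,-13) -> (16,-13) [heading=0, draw]
PU: pen up
BK 10: (16,-13) -> (6,-13) [heading=0, move]
FD 12: (6,-13) -> (18,-13) [heading=0, move]
FD 12: (18,-13) -> (30,-13) [heading=0, move]
RT 270: heading 0 -> 90
RT 210: heading 90 -> 240
BK 1: (30,-13) -> (30.5,-12.134) [heading=240, move]
Final: pos=(30.5,-12.134), heading=240, 2 segment(s) drawn

Segment endpoints: x in {0, 0, 16}, y in {-13, -13, 0}
xmin=0, ymin=-13, xmax=16, ymax=0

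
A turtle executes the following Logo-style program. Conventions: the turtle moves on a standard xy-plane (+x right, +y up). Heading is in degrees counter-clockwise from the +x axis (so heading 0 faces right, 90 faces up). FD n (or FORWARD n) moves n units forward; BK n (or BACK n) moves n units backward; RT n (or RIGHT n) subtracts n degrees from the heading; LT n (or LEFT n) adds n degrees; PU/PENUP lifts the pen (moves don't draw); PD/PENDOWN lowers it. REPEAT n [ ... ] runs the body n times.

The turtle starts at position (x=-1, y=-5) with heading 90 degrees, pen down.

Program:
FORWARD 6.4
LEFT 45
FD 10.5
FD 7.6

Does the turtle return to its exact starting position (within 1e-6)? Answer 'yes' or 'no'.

Answer: no

Derivation:
Executing turtle program step by step:
Start: pos=(-1,-5), heading=90, pen down
FD 6.4: (-1,-5) -> (-1,1.4) [heading=90, draw]
LT 45: heading 90 -> 135
FD 10.5: (-1,1.4) -> (-8.425,8.825) [heading=135, draw]
FD 7.6: (-8.425,8.825) -> (-13.799,14.199) [heading=135, draw]
Final: pos=(-13.799,14.199), heading=135, 3 segment(s) drawn

Start position: (-1, -5)
Final position: (-13.799, 14.199)
Distance = 23.074; >= 1e-6 -> NOT closed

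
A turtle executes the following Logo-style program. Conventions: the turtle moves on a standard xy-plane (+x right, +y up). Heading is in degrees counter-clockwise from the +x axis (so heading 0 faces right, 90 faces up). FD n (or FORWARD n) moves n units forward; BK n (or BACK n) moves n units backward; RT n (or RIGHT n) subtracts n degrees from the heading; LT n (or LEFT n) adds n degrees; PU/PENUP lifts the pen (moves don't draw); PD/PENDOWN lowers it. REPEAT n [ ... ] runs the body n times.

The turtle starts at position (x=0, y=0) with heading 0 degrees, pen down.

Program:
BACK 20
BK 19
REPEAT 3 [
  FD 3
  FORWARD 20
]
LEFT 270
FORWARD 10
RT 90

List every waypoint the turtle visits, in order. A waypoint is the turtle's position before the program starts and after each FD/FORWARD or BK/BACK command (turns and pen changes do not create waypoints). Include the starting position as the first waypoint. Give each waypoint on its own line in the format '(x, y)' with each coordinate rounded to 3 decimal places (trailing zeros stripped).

Executing turtle program step by step:
Start: pos=(0,0), heading=0, pen down
BK 20: (0,0) -> (-20,0) [heading=0, draw]
BK 19: (-20,0) -> (-39,0) [heading=0, draw]
REPEAT 3 [
  -- iteration 1/3 --
  FD 3: (-39,0) -> (-36,0) [heading=0, draw]
  FD 20: (-36,0) -> (-16,0) [heading=0, draw]
  -- iteration 2/3 --
  FD 3: (-16,0) -> (-13,0) [heading=0, draw]
  FD 20: (-13,0) -> (7,0) [heading=0, draw]
  -- iteration 3/3 --
  FD 3: (7,0) -> (10,0) [heading=0, draw]
  FD 20: (10,0) -> (30,0) [heading=0, draw]
]
LT 270: heading 0 -> 270
FD 10: (30,0) -> (30,-10) [heading=270, draw]
RT 90: heading 270 -> 180
Final: pos=(30,-10), heading=180, 9 segment(s) drawn
Waypoints (10 total):
(0, 0)
(-20, 0)
(-39, 0)
(-36, 0)
(-16, 0)
(-13, 0)
(7, 0)
(10, 0)
(30, 0)
(30, -10)

Answer: (0, 0)
(-20, 0)
(-39, 0)
(-36, 0)
(-16, 0)
(-13, 0)
(7, 0)
(10, 0)
(30, 0)
(30, -10)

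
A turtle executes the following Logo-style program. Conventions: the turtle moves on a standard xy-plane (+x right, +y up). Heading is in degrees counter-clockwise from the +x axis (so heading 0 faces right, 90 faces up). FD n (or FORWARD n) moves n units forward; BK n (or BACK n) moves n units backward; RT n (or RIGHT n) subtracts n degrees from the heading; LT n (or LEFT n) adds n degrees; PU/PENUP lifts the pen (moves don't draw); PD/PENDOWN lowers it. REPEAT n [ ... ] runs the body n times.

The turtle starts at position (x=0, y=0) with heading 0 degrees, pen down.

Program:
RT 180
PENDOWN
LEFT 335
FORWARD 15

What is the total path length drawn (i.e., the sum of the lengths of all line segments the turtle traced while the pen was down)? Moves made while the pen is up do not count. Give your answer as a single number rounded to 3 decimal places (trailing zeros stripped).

Executing turtle program step by step:
Start: pos=(0,0), heading=0, pen down
RT 180: heading 0 -> 180
PD: pen down
LT 335: heading 180 -> 155
FD 15: (0,0) -> (-13.595,6.339) [heading=155, draw]
Final: pos=(-13.595,6.339), heading=155, 1 segment(s) drawn

Segment lengths:
  seg 1: (0,0) -> (-13.595,6.339), length = 15
Total = 15

Answer: 15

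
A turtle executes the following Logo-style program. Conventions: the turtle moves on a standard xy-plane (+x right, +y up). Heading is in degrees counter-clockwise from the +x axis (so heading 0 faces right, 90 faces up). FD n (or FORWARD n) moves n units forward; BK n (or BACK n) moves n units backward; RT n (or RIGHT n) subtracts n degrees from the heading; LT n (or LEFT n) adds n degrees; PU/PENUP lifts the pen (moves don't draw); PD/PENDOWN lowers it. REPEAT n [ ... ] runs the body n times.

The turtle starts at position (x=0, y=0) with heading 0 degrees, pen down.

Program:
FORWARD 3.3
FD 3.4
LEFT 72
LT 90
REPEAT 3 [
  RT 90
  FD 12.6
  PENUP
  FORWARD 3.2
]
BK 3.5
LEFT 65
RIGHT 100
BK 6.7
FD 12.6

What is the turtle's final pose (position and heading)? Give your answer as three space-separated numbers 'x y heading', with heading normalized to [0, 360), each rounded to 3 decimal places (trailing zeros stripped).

Answer: 18.096 -5.104 217

Derivation:
Executing turtle program step by step:
Start: pos=(0,0), heading=0, pen down
FD 3.3: (0,0) -> (3.3,0) [heading=0, draw]
FD 3.4: (3.3,0) -> (6.7,0) [heading=0, draw]
LT 72: heading 0 -> 72
LT 90: heading 72 -> 162
REPEAT 3 [
  -- iteration 1/3 --
  RT 90: heading 162 -> 72
  FD 12.6: (6.7,0) -> (10.594,11.983) [heading=72, draw]
  PU: pen up
  FD 3.2: (10.594,11.983) -> (11.582,15.027) [heading=72, move]
  -- iteration 2/3 --
  RT 90: heading 72 -> 342
  FD 12.6: (11.582,15.027) -> (23.566,11.133) [heading=342, move]
  PU: pen up
  FD 3.2: (23.566,11.133) -> (26.609,10.144) [heading=342, move]
  -- iteration 3/3 --
  RT 90: heading 342 -> 252
  FD 12.6: (26.609,10.144) -> (22.716,-1.839) [heading=252, move]
  PU: pen up
  FD 3.2: (22.716,-1.839) -> (21.727,-4.882) [heading=252, move]
]
BK 3.5: (21.727,-4.882) -> (22.808,-1.554) [heading=252, move]
LT 65: heading 252 -> 317
RT 100: heading 317 -> 217
BK 6.7: (22.808,-1.554) -> (28.159,2.478) [heading=217, move]
FD 12.6: (28.159,2.478) -> (18.096,-5.104) [heading=217, move]
Final: pos=(18.096,-5.104), heading=217, 3 segment(s) drawn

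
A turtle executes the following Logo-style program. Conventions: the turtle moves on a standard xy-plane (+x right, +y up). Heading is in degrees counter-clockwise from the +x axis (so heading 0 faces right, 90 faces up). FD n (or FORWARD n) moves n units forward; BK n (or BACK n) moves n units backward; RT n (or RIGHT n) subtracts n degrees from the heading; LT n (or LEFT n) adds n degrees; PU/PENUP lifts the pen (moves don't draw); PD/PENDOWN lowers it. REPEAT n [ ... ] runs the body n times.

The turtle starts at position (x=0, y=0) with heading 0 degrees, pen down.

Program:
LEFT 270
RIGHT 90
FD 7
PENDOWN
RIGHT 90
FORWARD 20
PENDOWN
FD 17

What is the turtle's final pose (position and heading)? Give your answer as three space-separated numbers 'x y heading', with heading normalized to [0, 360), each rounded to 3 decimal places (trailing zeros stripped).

Executing turtle program step by step:
Start: pos=(0,0), heading=0, pen down
LT 270: heading 0 -> 270
RT 90: heading 270 -> 180
FD 7: (0,0) -> (-7,0) [heading=180, draw]
PD: pen down
RT 90: heading 180 -> 90
FD 20: (-7,0) -> (-7,20) [heading=90, draw]
PD: pen down
FD 17: (-7,20) -> (-7,37) [heading=90, draw]
Final: pos=(-7,37), heading=90, 3 segment(s) drawn

Answer: -7 37 90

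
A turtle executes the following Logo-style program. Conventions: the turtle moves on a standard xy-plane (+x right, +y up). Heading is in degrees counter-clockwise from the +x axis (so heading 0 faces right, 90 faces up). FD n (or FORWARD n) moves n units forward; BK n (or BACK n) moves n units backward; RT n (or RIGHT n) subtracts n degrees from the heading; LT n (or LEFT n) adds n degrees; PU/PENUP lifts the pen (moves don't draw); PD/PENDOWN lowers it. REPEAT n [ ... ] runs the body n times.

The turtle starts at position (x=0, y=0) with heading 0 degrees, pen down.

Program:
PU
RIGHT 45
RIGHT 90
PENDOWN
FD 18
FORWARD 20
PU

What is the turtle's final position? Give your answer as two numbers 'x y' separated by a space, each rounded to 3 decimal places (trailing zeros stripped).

Executing turtle program step by step:
Start: pos=(0,0), heading=0, pen down
PU: pen up
RT 45: heading 0 -> 315
RT 90: heading 315 -> 225
PD: pen down
FD 18: (0,0) -> (-12.728,-12.728) [heading=225, draw]
FD 20: (-12.728,-12.728) -> (-26.87,-26.87) [heading=225, draw]
PU: pen up
Final: pos=(-26.87,-26.87), heading=225, 2 segment(s) drawn

Answer: -26.87 -26.87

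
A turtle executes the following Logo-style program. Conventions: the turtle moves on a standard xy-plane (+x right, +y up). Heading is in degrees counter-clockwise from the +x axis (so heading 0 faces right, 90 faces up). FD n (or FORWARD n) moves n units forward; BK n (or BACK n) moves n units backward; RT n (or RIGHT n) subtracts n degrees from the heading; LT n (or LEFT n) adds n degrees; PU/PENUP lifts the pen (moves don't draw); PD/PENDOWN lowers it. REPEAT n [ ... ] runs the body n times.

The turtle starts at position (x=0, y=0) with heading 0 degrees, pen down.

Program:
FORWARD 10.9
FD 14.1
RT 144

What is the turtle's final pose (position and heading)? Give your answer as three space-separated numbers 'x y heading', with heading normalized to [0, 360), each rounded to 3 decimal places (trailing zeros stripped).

Executing turtle program step by step:
Start: pos=(0,0), heading=0, pen down
FD 10.9: (0,0) -> (10.9,0) [heading=0, draw]
FD 14.1: (10.9,0) -> (25,0) [heading=0, draw]
RT 144: heading 0 -> 216
Final: pos=(25,0), heading=216, 2 segment(s) drawn

Answer: 25 0 216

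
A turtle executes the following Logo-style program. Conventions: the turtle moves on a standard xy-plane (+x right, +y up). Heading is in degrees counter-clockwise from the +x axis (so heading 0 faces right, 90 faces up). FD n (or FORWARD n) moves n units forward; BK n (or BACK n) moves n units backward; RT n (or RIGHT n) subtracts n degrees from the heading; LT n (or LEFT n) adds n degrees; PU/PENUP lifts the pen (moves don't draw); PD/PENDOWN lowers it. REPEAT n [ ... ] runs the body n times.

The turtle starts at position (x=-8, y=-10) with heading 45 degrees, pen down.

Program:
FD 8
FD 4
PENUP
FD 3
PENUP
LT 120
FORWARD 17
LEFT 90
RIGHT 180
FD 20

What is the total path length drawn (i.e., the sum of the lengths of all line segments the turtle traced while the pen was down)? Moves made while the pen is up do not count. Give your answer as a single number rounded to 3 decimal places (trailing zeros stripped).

Answer: 12

Derivation:
Executing turtle program step by step:
Start: pos=(-8,-10), heading=45, pen down
FD 8: (-8,-10) -> (-2.343,-4.343) [heading=45, draw]
FD 4: (-2.343,-4.343) -> (0.485,-1.515) [heading=45, draw]
PU: pen up
FD 3: (0.485,-1.515) -> (2.607,0.607) [heading=45, move]
PU: pen up
LT 120: heading 45 -> 165
FD 17: (2.607,0.607) -> (-13.814,5.007) [heading=165, move]
LT 90: heading 165 -> 255
RT 180: heading 255 -> 75
FD 20: (-13.814,5.007) -> (-8.638,24.325) [heading=75, move]
Final: pos=(-8.638,24.325), heading=75, 2 segment(s) drawn

Segment lengths:
  seg 1: (-8,-10) -> (-2.343,-4.343), length = 8
  seg 2: (-2.343,-4.343) -> (0.485,-1.515), length = 4
Total = 12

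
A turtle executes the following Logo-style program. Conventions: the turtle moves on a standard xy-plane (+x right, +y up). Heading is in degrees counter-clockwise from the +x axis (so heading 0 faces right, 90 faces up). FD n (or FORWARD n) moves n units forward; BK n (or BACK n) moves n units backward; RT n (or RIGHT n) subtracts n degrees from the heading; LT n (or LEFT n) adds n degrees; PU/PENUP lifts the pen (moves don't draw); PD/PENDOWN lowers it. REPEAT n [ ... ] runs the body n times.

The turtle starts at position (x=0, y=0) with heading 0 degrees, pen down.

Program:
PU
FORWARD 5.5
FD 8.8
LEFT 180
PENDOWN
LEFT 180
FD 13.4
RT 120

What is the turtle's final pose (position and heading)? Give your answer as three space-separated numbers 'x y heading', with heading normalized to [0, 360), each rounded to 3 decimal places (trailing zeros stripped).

Executing turtle program step by step:
Start: pos=(0,0), heading=0, pen down
PU: pen up
FD 5.5: (0,0) -> (5.5,0) [heading=0, move]
FD 8.8: (5.5,0) -> (14.3,0) [heading=0, move]
LT 180: heading 0 -> 180
PD: pen down
LT 180: heading 180 -> 0
FD 13.4: (14.3,0) -> (27.7,0) [heading=0, draw]
RT 120: heading 0 -> 240
Final: pos=(27.7,0), heading=240, 1 segment(s) drawn

Answer: 27.7 0 240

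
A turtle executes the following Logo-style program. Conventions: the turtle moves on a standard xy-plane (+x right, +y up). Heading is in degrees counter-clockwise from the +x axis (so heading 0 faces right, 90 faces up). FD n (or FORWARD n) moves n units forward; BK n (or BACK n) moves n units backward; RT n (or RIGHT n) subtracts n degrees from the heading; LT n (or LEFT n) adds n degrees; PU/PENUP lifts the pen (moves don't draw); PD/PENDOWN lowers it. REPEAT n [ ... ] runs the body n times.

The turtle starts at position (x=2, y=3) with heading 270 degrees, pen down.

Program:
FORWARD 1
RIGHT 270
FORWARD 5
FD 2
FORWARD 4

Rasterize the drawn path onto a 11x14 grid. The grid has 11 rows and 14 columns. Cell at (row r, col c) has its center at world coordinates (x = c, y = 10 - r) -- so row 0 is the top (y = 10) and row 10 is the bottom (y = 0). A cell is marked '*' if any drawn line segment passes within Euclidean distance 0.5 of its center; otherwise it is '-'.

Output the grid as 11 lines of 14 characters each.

Answer: --------------
--------------
--------------
--------------
--------------
--------------
--------------
--*-----------
--************
--------------
--------------

Derivation:
Segment 0: (2,3) -> (2,2)
Segment 1: (2,2) -> (7,2)
Segment 2: (7,2) -> (9,2)
Segment 3: (9,2) -> (13,2)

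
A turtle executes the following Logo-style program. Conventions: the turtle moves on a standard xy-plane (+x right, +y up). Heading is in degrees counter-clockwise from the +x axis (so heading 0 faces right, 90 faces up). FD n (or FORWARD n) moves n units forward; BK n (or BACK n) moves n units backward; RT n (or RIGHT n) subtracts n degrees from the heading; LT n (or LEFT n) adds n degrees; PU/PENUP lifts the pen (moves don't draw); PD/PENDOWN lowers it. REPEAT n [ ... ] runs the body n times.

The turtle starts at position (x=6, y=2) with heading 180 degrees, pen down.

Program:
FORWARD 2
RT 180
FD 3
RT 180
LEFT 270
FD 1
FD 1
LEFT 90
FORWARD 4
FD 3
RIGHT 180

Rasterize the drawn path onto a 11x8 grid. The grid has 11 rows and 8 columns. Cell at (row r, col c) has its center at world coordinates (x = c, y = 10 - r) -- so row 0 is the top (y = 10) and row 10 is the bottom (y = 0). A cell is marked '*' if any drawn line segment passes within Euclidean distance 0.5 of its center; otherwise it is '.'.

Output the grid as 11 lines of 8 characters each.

Segment 0: (6,2) -> (4,2)
Segment 1: (4,2) -> (7,2)
Segment 2: (7,2) -> (7,3)
Segment 3: (7,3) -> (7,4)
Segment 4: (7,4) -> (3,4)
Segment 5: (3,4) -> (0,4)

Answer: ........
........
........
........
........
........
********
.......*
....****
........
........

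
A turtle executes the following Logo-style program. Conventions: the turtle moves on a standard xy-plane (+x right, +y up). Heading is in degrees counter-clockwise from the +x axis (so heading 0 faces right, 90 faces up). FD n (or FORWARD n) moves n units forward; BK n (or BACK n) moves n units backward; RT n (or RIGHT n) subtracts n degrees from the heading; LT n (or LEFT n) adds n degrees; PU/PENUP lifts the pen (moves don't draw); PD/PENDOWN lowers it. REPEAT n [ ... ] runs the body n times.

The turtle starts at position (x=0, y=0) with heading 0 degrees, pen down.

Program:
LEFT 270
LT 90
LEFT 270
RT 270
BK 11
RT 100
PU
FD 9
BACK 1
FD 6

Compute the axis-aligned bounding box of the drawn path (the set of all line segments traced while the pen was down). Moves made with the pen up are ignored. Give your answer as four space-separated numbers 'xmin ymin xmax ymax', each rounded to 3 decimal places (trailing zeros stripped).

Executing turtle program step by step:
Start: pos=(0,0), heading=0, pen down
LT 270: heading 0 -> 270
LT 90: heading 270 -> 0
LT 270: heading 0 -> 270
RT 270: heading 270 -> 0
BK 11: (0,0) -> (-11,0) [heading=0, draw]
RT 100: heading 0 -> 260
PU: pen up
FD 9: (-11,0) -> (-12.563,-8.863) [heading=260, move]
BK 1: (-12.563,-8.863) -> (-12.389,-7.878) [heading=260, move]
FD 6: (-12.389,-7.878) -> (-13.431,-13.787) [heading=260, move]
Final: pos=(-13.431,-13.787), heading=260, 1 segment(s) drawn

Segment endpoints: x in {-11, 0}, y in {0, 0}
xmin=-11, ymin=0, xmax=0, ymax=0

Answer: -11 0 0 0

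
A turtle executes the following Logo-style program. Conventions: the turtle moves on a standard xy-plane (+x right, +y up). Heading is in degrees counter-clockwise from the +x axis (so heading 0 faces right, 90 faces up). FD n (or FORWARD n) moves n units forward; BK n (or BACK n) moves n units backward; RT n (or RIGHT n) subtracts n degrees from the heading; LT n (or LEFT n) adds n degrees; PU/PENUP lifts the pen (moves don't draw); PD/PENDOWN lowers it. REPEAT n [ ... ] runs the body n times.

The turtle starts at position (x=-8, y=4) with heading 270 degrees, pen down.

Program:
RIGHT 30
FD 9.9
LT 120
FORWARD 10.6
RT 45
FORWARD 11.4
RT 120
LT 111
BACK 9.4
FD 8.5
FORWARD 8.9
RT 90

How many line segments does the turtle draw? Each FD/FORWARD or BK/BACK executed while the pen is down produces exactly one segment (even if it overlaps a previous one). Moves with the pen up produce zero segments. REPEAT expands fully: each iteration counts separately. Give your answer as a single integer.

Executing turtle program step by step:
Start: pos=(-8,4), heading=270, pen down
RT 30: heading 270 -> 240
FD 9.9: (-8,4) -> (-12.95,-4.574) [heading=240, draw]
LT 120: heading 240 -> 0
FD 10.6: (-12.95,-4.574) -> (-2.35,-4.574) [heading=0, draw]
RT 45: heading 0 -> 315
FD 11.4: (-2.35,-4.574) -> (5.711,-12.635) [heading=315, draw]
RT 120: heading 315 -> 195
LT 111: heading 195 -> 306
BK 9.4: (5.711,-12.635) -> (0.186,-5.03) [heading=306, draw]
FD 8.5: (0.186,-5.03) -> (5.182,-11.907) [heading=306, draw]
FD 8.9: (5.182,-11.907) -> (10.413,-19.107) [heading=306, draw]
RT 90: heading 306 -> 216
Final: pos=(10.413,-19.107), heading=216, 6 segment(s) drawn
Segments drawn: 6

Answer: 6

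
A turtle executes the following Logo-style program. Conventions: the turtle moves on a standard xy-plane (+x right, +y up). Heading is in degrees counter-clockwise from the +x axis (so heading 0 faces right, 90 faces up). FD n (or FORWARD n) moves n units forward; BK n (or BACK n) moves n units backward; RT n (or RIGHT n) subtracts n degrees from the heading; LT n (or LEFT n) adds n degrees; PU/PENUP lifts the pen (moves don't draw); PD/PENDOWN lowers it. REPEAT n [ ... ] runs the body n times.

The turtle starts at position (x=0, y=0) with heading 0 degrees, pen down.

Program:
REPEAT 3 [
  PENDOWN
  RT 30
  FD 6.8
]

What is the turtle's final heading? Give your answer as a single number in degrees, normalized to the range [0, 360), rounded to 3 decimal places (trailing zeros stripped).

Answer: 270

Derivation:
Executing turtle program step by step:
Start: pos=(0,0), heading=0, pen down
REPEAT 3 [
  -- iteration 1/3 --
  PD: pen down
  RT 30: heading 0 -> 330
  FD 6.8: (0,0) -> (5.889,-3.4) [heading=330, draw]
  -- iteration 2/3 --
  PD: pen down
  RT 30: heading 330 -> 300
  FD 6.8: (5.889,-3.4) -> (9.289,-9.289) [heading=300, draw]
  -- iteration 3/3 --
  PD: pen down
  RT 30: heading 300 -> 270
  FD 6.8: (9.289,-9.289) -> (9.289,-16.089) [heading=270, draw]
]
Final: pos=(9.289,-16.089), heading=270, 3 segment(s) drawn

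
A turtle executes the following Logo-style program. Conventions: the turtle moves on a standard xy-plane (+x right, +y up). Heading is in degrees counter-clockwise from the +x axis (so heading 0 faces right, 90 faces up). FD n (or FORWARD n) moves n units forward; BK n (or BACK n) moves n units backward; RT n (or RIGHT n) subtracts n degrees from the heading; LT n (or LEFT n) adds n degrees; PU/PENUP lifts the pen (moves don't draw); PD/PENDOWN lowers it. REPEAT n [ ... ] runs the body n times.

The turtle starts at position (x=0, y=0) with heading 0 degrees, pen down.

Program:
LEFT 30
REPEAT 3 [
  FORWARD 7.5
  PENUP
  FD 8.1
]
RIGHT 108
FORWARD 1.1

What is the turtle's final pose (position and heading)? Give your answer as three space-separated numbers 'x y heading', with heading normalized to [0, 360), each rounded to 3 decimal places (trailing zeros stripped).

Answer: 40.759 22.324 282

Derivation:
Executing turtle program step by step:
Start: pos=(0,0), heading=0, pen down
LT 30: heading 0 -> 30
REPEAT 3 [
  -- iteration 1/3 --
  FD 7.5: (0,0) -> (6.495,3.75) [heading=30, draw]
  PU: pen up
  FD 8.1: (6.495,3.75) -> (13.51,7.8) [heading=30, move]
  -- iteration 2/3 --
  FD 7.5: (13.51,7.8) -> (20.005,11.55) [heading=30, move]
  PU: pen up
  FD 8.1: (20.005,11.55) -> (27.02,15.6) [heading=30, move]
  -- iteration 3/3 --
  FD 7.5: (27.02,15.6) -> (33.515,19.35) [heading=30, move]
  PU: pen up
  FD 8.1: (33.515,19.35) -> (40.53,23.4) [heading=30, move]
]
RT 108: heading 30 -> 282
FD 1.1: (40.53,23.4) -> (40.759,22.324) [heading=282, move]
Final: pos=(40.759,22.324), heading=282, 1 segment(s) drawn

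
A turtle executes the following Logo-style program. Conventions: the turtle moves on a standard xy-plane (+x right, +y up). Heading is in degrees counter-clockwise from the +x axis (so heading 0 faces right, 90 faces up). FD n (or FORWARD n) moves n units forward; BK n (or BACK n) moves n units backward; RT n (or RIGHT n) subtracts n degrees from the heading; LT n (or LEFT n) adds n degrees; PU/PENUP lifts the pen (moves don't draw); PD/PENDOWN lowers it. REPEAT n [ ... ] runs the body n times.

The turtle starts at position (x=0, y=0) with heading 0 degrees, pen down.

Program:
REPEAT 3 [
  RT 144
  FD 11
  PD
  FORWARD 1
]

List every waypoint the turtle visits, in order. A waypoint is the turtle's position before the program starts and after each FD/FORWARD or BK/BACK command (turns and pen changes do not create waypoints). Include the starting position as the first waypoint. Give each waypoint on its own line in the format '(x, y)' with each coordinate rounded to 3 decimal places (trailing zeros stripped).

Executing turtle program step by step:
Start: pos=(0,0), heading=0, pen down
REPEAT 3 [
  -- iteration 1/3 --
  RT 144: heading 0 -> 216
  FD 11: (0,0) -> (-8.899,-6.466) [heading=216, draw]
  PD: pen down
  FD 1: (-8.899,-6.466) -> (-9.708,-7.053) [heading=216, draw]
  -- iteration 2/3 --
  RT 144: heading 216 -> 72
  FD 11: (-9.708,-7.053) -> (-6.309,3.408) [heading=72, draw]
  PD: pen down
  FD 1: (-6.309,3.408) -> (-6,4.359) [heading=72, draw]
  -- iteration 3/3 --
  RT 144: heading 72 -> 288
  FD 11: (-6,4.359) -> (-2.601,-6.102) [heading=288, draw]
  PD: pen down
  FD 1: (-2.601,-6.102) -> (-2.292,-7.053) [heading=288, draw]
]
Final: pos=(-2.292,-7.053), heading=288, 6 segment(s) drawn
Waypoints (7 total):
(0, 0)
(-8.899, -6.466)
(-9.708, -7.053)
(-6.309, 3.408)
(-6, 4.359)
(-2.601, -6.102)
(-2.292, -7.053)

Answer: (0, 0)
(-8.899, -6.466)
(-9.708, -7.053)
(-6.309, 3.408)
(-6, 4.359)
(-2.601, -6.102)
(-2.292, -7.053)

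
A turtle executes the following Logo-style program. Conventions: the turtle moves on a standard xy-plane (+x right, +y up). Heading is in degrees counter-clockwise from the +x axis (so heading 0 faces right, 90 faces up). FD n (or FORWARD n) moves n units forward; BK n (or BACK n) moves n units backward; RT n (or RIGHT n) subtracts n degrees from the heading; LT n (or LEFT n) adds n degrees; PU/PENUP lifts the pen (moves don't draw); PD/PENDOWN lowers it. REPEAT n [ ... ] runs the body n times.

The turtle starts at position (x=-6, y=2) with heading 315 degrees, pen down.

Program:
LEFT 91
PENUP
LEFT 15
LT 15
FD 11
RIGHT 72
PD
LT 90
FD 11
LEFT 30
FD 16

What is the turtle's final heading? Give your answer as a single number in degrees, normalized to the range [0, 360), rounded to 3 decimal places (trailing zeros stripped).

Answer: 124

Derivation:
Executing turtle program step by step:
Start: pos=(-6,2), heading=315, pen down
LT 91: heading 315 -> 46
PU: pen up
LT 15: heading 46 -> 61
LT 15: heading 61 -> 76
FD 11: (-6,2) -> (-3.339,12.673) [heading=76, move]
RT 72: heading 76 -> 4
PD: pen down
LT 90: heading 4 -> 94
FD 11: (-3.339,12.673) -> (-4.106,23.646) [heading=94, draw]
LT 30: heading 94 -> 124
FD 16: (-4.106,23.646) -> (-13.053,36.911) [heading=124, draw]
Final: pos=(-13.053,36.911), heading=124, 2 segment(s) drawn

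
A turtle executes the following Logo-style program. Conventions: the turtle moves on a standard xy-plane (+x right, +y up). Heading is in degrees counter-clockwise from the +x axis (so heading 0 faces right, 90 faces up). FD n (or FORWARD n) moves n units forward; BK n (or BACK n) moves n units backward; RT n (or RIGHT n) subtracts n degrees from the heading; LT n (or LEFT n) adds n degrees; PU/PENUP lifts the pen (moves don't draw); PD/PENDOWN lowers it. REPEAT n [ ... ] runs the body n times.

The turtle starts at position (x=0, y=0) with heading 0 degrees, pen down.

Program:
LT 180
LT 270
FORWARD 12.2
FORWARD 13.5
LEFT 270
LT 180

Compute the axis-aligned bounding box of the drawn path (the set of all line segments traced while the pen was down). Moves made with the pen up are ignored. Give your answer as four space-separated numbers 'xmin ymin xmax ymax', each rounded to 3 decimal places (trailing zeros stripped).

Executing turtle program step by step:
Start: pos=(0,0), heading=0, pen down
LT 180: heading 0 -> 180
LT 270: heading 180 -> 90
FD 12.2: (0,0) -> (0,12.2) [heading=90, draw]
FD 13.5: (0,12.2) -> (0,25.7) [heading=90, draw]
LT 270: heading 90 -> 0
LT 180: heading 0 -> 180
Final: pos=(0,25.7), heading=180, 2 segment(s) drawn

Segment endpoints: x in {0, 0, 0}, y in {0, 12.2, 25.7}
xmin=0, ymin=0, xmax=0, ymax=25.7

Answer: 0 0 0 25.7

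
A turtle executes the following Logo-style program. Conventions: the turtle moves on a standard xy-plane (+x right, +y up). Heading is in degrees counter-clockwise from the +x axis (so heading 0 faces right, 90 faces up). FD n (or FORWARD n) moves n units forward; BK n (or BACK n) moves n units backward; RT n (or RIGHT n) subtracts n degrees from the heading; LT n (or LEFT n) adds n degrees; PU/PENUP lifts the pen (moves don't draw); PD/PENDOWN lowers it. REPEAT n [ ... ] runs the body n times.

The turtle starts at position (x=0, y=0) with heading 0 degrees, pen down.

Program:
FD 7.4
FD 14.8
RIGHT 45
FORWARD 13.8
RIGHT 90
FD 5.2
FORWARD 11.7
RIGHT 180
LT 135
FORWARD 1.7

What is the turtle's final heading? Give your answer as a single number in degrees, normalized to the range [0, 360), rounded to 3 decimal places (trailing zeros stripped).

Executing turtle program step by step:
Start: pos=(0,0), heading=0, pen down
FD 7.4: (0,0) -> (7.4,0) [heading=0, draw]
FD 14.8: (7.4,0) -> (22.2,0) [heading=0, draw]
RT 45: heading 0 -> 315
FD 13.8: (22.2,0) -> (31.958,-9.758) [heading=315, draw]
RT 90: heading 315 -> 225
FD 5.2: (31.958,-9.758) -> (28.281,-13.435) [heading=225, draw]
FD 11.7: (28.281,-13.435) -> (20.008,-21.708) [heading=225, draw]
RT 180: heading 225 -> 45
LT 135: heading 45 -> 180
FD 1.7: (20.008,-21.708) -> (18.308,-21.708) [heading=180, draw]
Final: pos=(18.308,-21.708), heading=180, 6 segment(s) drawn

Answer: 180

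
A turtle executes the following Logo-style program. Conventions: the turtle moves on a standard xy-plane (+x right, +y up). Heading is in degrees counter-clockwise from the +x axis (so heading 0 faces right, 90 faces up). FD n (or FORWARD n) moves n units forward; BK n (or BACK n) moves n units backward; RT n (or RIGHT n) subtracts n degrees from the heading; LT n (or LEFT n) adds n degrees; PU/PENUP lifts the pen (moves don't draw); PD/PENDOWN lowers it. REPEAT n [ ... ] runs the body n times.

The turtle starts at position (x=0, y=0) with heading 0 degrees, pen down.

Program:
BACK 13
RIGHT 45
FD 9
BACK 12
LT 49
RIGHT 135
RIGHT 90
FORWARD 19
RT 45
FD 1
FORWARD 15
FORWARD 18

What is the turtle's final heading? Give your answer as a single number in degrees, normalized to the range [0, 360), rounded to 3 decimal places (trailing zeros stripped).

Executing turtle program step by step:
Start: pos=(0,0), heading=0, pen down
BK 13: (0,0) -> (-13,0) [heading=0, draw]
RT 45: heading 0 -> 315
FD 9: (-13,0) -> (-6.636,-6.364) [heading=315, draw]
BK 12: (-6.636,-6.364) -> (-15.121,2.121) [heading=315, draw]
LT 49: heading 315 -> 4
RT 135: heading 4 -> 229
RT 90: heading 229 -> 139
FD 19: (-15.121,2.121) -> (-29.461,14.586) [heading=139, draw]
RT 45: heading 139 -> 94
FD 1: (-29.461,14.586) -> (-29.531,15.584) [heading=94, draw]
FD 15: (-29.531,15.584) -> (-30.577,30.547) [heading=94, draw]
FD 18: (-30.577,30.547) -> (-31.833,48.504) [heading=94, draw]
Final: pos=(-31.833,48.504), heading=94, 7 segment(s) drawn

Answer: 94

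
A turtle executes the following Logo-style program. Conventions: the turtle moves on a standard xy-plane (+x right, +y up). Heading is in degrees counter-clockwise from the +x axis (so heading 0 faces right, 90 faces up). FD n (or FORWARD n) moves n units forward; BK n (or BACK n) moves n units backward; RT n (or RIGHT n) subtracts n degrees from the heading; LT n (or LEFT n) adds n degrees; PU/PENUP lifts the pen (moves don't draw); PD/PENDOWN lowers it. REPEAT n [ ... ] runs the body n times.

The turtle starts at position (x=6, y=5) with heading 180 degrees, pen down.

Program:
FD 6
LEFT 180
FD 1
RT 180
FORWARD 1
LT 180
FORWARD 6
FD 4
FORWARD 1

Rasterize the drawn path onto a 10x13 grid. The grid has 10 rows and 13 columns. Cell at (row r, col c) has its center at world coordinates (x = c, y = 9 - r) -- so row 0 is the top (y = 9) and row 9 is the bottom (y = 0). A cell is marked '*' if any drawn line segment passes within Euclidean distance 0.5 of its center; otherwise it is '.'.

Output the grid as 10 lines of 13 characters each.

Segment 0: (6,5) -> (0,5)
Segment 1: (0,5) -> (1,5)
Segment 2: (1,5) -> (0,5)
Segment 3: (0,5) -> (6,5)
Segment 4: (6,5) -> (10,5)
Segment 5: (10,5) -> (11,5)

Answer: .............
.............
.............
.............
************.
.............
.............
.............
.............
.............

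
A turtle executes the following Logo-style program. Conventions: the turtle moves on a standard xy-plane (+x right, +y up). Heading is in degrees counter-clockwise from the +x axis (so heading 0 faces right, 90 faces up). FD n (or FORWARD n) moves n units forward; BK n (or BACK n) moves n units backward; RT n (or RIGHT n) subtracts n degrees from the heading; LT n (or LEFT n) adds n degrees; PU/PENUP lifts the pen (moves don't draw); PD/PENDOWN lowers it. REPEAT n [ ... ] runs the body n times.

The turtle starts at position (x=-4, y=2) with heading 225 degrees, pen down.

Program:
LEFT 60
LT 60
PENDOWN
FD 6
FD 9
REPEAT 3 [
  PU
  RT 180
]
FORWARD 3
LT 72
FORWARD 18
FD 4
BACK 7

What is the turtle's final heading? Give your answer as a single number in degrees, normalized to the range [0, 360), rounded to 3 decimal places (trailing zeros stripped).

Answer: 237

Derivation:
Executing turtle program step by step:
Start: pos=(-4,2), heading=225, pen down
LT 60: heading 225 -> 285
LT 60: heading 285 -> 345
PD: pen down
FD 6: (-4,2) -> (1.796,0.447) [heading=345, draw]
FD 9: (1.796,0.447) -> (10.489,-1.882) [heading=345, draw]
REPEAT 3 [
  -- iteration 1/3 --
  PU: pen up
  RT 180: heading 345 -> 165
  -- iteration 2/3 --
  PU: pen up
  RT 180: heading 165 -> 345
  -- iteration 3/3 --
  PU: pen up
  RT 180: heading 345 -> 165
]
FD 3: (10.489,-1.882) -> (7.591,-1.106) [heading=165, move]
LT 72: heading 165 -> 237
FD 18: (7.591,-1.106) -> (-2.212,-16.202) [heading=237, move]
FD 4: (-2.212,-16.202) -> (-4.391,-19.557) [heading=237, move]
BK 7: (-4.391,-19.557) -> (-0.578,-13.686) [heading=237, move]
Final: pos=(-0.578,-13.686), heading=237, 2 segment(s) drawn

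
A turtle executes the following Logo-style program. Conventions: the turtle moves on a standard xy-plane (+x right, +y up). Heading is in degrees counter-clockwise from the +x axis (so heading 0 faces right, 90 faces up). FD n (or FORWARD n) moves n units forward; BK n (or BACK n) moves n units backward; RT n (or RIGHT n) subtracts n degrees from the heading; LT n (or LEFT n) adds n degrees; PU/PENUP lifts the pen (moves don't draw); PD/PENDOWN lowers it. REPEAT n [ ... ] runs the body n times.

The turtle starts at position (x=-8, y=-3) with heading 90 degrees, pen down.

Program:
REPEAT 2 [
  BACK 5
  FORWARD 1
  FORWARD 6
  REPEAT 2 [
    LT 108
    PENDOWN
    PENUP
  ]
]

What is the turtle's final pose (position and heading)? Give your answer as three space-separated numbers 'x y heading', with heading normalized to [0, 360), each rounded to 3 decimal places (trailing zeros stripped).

Answer: -6.824 -2.618 162

Derivation:
Executing turtle program step by step:
Start: pos=(-8,-3), heading=90, pen down
REPEAT 2 [
  -- iteration 1/2 --
  BK 5: (-8,-3) -> (-8,-8) [heading=90, draw]
  FD 1: (-8,-8) -> (-8,-7) [heading=90, draw]
  FD 6: (-8,-7) -> (-8,-1) [heading=90, draw]
  REPEAT 2 [
    -- iteration 1/2 --
    LT 108: heading 90 -> 198
    PD: pen down
    PU: pen up
    -- iteration 2/2 --
    LT 108: heading 198 -> 306
    PD: pen down
    PU: pen up
  ]
  -- iteration 2/2 --
  BK 5: (-8,-1) -> (-10.939,3.045) [heading=306, move]
  FD 1: (-10.939,3.045) -> (-10.351,2.236) [heading=306, move]
  FD 6: (-10.351,2.236) -> (-6.824,-2.618) [heading=306, move]
  REPEAT 2 [
    -- iteration 1/2 --
    LT 108: heading 306 -> 54
    PD: pen down
    PU: pen up
    -- iteration 2/2 --
    LT 108: heading 54 -> 162
    PD: pen down
    PU: pen up
  ]
]
Final: pos=(-6.824,-2.618), heading=162, 3 segment(s) drawn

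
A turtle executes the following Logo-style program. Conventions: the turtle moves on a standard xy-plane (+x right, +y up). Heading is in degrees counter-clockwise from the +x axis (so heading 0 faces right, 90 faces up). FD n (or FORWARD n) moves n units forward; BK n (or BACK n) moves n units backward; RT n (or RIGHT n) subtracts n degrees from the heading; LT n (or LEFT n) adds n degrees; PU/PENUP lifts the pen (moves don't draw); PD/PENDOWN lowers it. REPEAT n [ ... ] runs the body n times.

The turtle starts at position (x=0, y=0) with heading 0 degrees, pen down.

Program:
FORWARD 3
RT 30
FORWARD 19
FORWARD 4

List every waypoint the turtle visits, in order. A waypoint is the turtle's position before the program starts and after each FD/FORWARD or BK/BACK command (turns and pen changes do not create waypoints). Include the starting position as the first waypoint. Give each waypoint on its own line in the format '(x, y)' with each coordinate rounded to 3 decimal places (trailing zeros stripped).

Answer: (0, 0)
(3, 0)
(19.454, -9.5)
(22.919, -11.5)

Derivation:
Executing turtle program step by step:
Start: pos=(0,0), heading=0, pen down
FD 3: (0,0) -> (3,0) [heading=0, draw]
RT 30: heading 0 -> 330
FD 19: (3,0) -> (19.454,-9.5) [heading=330, draw]
FD 4: (19.454,-9.5) -> (22.919,-11.5) [heading=330, draw]
Final: pos=(22.919,-11.5), heading=330, 3 segment(s) drawn
Waypoints (4 total):
(0, 0)
(3, 0)
(19.454, -9.5)
(22.919, -11.5)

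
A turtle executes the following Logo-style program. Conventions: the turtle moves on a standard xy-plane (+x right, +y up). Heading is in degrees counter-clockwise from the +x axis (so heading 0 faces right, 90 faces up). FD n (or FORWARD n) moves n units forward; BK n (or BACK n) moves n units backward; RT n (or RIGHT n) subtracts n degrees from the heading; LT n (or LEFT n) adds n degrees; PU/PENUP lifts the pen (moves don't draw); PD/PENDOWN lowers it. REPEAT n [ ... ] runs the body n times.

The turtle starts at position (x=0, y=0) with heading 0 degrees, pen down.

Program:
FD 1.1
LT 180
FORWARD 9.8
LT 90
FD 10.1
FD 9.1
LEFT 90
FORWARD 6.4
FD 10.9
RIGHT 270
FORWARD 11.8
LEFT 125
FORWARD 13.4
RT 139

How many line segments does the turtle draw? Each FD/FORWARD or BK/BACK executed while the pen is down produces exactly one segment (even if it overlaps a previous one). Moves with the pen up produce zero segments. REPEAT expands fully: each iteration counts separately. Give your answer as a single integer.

Executing turtle program step by step:
Start: pos=(0,0), heading=0, pen down
FD 1.1: (0,0) -> (1.1,0) [heading=0, draw]
LT 180: heading 0 -> 180
FD 9.8: (1.1,0) -> (-8.7,0) [heading=180, draw]
LT 90: heading 180 -> 270
FD 10.1: (-8.7,0) -> (-8.7,-10.1) [heading=270, draw]
FD 9.1: (-8.7,-10.1) -> (-8.7,-19.2) [heading=270, draw]
LT 90: heading 270 -> 0
FD 6.4: (-8.7,-19.2) -> (-2.3,-19.2) [heading=0, draw]
FD 10.9: (-2.3,-19.2) -> (8.6,-19.2) [heading=0, draw]
RT 270: heading 0 -> 90
FD 11.8: (8.6,-19.2) -> (8.6,-7.4) [heading=90, draw]
LT 125: heading 90 -> 215
FD 13.4: (8.6,-7.4) -> (-2.377,-15.086) [heading=215, draw]
RT 139: heading 215 -> 76
Final: pos=(-2.377,-15.086), heading=76, 8 segment(s) drawn
Segments drawn: 8

Answer: 8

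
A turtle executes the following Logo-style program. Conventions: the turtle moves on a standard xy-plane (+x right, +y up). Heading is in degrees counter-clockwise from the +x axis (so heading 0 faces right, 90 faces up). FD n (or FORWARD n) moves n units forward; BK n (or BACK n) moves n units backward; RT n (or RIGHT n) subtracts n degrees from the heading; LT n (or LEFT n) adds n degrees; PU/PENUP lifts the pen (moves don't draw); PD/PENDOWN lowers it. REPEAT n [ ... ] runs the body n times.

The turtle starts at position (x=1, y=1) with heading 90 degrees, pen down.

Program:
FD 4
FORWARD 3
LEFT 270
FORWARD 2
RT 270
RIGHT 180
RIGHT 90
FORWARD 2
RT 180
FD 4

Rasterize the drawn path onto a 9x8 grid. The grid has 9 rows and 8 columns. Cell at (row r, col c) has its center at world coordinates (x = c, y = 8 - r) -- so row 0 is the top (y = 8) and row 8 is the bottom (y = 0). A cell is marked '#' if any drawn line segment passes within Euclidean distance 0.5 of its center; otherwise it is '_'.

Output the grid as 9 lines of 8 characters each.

Answer: _#####__
_#______
_#______
_#______
_#______
_#______
_#______
_#______
________

Derivation:
Segment 0: (1,1) -> (1,5)
Segment 1: (1,5) -> (1,8)
Segment 2: (1,8) -> (3,8)
Segment 3: (3,8) -> (1,8)
Segment 4: (1,8) -> (5,8)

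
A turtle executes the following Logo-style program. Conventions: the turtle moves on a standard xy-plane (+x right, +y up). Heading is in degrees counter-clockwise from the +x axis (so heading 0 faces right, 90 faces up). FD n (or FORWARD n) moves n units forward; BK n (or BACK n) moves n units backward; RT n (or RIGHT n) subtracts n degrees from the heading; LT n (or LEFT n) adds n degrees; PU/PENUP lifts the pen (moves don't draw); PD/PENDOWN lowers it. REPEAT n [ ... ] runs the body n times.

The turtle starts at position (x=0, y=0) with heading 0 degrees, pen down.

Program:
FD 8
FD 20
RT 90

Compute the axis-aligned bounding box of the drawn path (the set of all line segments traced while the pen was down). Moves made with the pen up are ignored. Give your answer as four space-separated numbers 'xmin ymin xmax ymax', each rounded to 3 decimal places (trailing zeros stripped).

Executing turtle program step by step:
Start: pos=(0,0), heading=0, pen down
FD 8: (0,0) -> (8,0) [heading=0, draw]
FD 20: (8,0) -> (28,0) [heading=0, draw]
RT 90: heading 0 -> 270
Final: pos=(28,0), heading=270, 2 segment(s) drawn

Segment endpoints: x in {0, 8, 28}, y in {0}
xmin=0, ymin=0, xmax=28, ymax=0

Answer: 0 0 28 0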